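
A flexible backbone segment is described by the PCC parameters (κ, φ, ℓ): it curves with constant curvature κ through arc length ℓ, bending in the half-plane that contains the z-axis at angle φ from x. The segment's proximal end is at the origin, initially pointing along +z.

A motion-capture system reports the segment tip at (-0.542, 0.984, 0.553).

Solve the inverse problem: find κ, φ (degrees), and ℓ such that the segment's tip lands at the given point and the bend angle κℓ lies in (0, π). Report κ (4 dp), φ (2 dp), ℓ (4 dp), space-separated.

1.4331 118.85 1.5538

ρ = √(x²+y²) = √(-0.542² + 0.984²) = 1.12340
φ = atan2(y, x) mod 360° = atan2(0.984, -0.542) = 118.8465°
|p|² = ρ² + z² = 1.12340² + 0.553² = 1.56783
κ = 2ρ / |p|² = 2×1.12340 / 1.56783 = 1.43306
θ = 2·atan2(ρ, z) = 2·atan2(1.12340, 0.553) = 2.22672 rad
ℓ = θ/κ = 2.22672/1.43306 = 1.55382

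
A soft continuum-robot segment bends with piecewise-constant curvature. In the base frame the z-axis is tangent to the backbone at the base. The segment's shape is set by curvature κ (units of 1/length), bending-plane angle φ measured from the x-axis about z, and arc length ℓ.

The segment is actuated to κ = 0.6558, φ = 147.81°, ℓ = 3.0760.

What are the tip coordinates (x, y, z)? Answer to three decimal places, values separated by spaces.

θ = κ·ℓ = 0.6558 × 3.0760 = 2.01724 rad
ρ = (1 − cos θ)/κ = (1 − -0.43176)/0.6558 = 2.18323
z = sin θ / κ = 0.90199/0.6558 = 1.37540
x = ρ cos φ = 2.18323 × cos(147.81°) = -1.84764
y = ρ sin φ = 2.18323 × sin(147.81°) = 1.16307

-1.848 1.163 1.375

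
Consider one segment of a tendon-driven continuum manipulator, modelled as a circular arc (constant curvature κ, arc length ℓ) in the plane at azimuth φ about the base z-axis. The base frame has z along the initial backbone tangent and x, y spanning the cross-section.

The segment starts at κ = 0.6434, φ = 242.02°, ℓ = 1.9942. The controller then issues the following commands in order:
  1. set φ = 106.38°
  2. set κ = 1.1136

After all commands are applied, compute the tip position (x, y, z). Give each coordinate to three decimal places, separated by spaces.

-0.406 1.383 0.715

initial: κ=0.6434, φ=242.02°, ℓ=1.9942
cmd 1: set φ=106.38° → (κ,φ,ℓ)=(0.6434,106.38°,1.9942) → tip=(-0.3139,1.0680,1.4903)
cmd 2: set κ=1.1136 → (κ,φ,ℓ)=(1.1136,106.38°,1.9942) → tip=(-0.4065,1.3829,0.7149)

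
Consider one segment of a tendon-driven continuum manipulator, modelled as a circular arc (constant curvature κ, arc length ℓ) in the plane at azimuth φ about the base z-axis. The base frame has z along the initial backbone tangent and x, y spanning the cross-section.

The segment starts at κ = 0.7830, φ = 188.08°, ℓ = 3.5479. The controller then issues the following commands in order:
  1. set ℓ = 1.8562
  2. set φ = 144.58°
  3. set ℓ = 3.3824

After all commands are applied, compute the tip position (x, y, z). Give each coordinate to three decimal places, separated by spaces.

-1.958 1.392 0.605

initial: κ=0.7830, φ=188.08°, ℓ=3.5479
cmd 1: set ℓ=1.8562 → (κ,φ,ℓ)=(0.7830,188.08°,1.8562) → tip=(-1.1164,-0.1585,1.2683)
cmd 2: set φ=144.58° → (κ,φ,ℓ)=(0.7830,144.58°,1.8562) → tip=(-0.9189,0.6535,1.2683)
cmd 3: set ℓ=3.3824 → (κ,φ,ℓ)=(0.7830,144.58°,3.3824) → tip=(-1.9575,1.3922,0.6046)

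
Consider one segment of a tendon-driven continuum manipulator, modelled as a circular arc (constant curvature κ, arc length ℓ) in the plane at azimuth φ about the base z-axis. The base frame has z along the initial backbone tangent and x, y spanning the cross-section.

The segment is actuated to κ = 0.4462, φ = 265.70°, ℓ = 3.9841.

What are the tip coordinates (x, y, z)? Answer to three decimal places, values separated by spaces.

-0.203 -2.694 2.193

θ = κ·ℓ = 0.4462 × 3.9841 = 1.77771 rad
ρ = (1 − cos θ)/κ = (1 − -0.20544)/0.4462 = 2.70156
z = sin θ / κ = 0.97867/0.4462 = 2.19335
x = ρ cos φ = 2.70156 × cos(265.70°) = -0.20256
y = ρ sin φ = 2.70156 × sin(265.70°) = -2.69396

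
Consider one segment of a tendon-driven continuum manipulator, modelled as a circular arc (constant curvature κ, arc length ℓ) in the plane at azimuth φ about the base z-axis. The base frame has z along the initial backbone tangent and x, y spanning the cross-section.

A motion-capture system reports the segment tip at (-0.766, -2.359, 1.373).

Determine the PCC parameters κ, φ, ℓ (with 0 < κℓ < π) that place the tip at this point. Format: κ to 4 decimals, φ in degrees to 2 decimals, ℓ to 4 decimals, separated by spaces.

0.6172 252.01 3.4516

ρ = √(x²+y²) = √(-0.766² + -2.359²) = 2.48025
φ = atan2(y, x) mod 360° = atan2(-2.359, -0.766) = 252.0107°
|p|² = ρ² + z² = 2.48025² + 1.373² = 8.03677
κ = 2ρ / |p|² = 2×2.48025 / 8.03677 = 0.61723
θ = 2·atan2(ρ, z) = 2·atan2(2.48025, 1.373) = 2.13043 rad
ℓ = θ/κ = 2.13043/0.61723 = 3.45162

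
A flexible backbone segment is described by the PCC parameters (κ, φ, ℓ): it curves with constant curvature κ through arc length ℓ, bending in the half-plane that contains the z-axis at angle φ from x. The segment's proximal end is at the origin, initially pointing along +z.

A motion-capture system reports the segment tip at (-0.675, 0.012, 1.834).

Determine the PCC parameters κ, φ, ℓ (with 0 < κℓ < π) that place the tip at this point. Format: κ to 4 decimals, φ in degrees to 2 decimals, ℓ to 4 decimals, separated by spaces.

ρ = √(x²+y²) = √(-0.675² + 0.012²) = 0.67511
φ = atan2(y, x) mod 360° = atan2(0.012, -0.675) = 178.9815°
|p|² = ρ² + z² = 0.67511² + 1.834² = 3.81933
κ = 2ρ / |p|² = 2×0.67511 / 3.81933 = 0.35352
θ = 2·atan2(ρ, z) = 2·atan2(0.67511, 1.834) = 0.70543 rad
ℓ = θ/κ = 0.70543/0.35352 = 1.99543

0.3535 178.98 1.9954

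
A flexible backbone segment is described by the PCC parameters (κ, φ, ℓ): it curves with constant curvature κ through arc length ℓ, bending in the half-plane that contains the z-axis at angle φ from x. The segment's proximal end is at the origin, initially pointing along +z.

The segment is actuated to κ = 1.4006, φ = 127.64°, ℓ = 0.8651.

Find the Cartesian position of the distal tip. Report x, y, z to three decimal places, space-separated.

θ = κ·ℓ = 1.4006 × 0.8651 = 1.21166 rad
ρ = (1 − cos θ)/κ = (1 − 0.35147)/1.4006 = 0.46304
z = sin θ / κ = 0.93620/1.4006 = 0.66843
x = ρ cos φ = 0.46304 × cos(127.64°) = -0.28278
y = ρ sin φ = 0.46304 × sin(127.64°) = 0.36666

-0.283 0.367 0.668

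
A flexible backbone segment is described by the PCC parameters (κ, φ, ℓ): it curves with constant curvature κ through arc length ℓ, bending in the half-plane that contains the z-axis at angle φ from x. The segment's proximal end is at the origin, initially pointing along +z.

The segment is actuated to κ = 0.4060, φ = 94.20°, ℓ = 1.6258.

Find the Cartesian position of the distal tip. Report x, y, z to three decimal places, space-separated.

θ = κ·ℓ = 0.4060 × 1.6258 = 0.66007 rad
ρ = (1 − cos θ)/κ = (1 − 0.78995)/0.4060 = 0.51737
z = sin θ / κ = 0.61318/0.4060 = 1.51029
x = ρ cos φ = 0.51737 × cos(94.20°) = -0.03789
y = ρ sin φ = 0.51737 × sin(94.20°) = 0.51598

-0.038 0.516 1.510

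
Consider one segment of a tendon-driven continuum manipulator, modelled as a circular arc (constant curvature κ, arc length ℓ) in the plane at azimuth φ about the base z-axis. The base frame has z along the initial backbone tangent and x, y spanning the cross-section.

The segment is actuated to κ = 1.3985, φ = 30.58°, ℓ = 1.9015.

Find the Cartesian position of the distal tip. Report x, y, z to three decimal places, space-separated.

θ = κ·ℓ = 1.3985 × 1.9015 = 2.65925 rad
ρ = (1 − cos θ)/κ = (1 − -0.88591)/1.3985 = 1.34852
z = sin θ / κ = 0.46386/1.3985 = 0.33168
x = ρ cos φ = 1.34852 × cos(30.58°) = 1.16097
y = ρ sin φ = 1.34852 × sin(30.58°) = 0.68605

1.161 0.686 0.332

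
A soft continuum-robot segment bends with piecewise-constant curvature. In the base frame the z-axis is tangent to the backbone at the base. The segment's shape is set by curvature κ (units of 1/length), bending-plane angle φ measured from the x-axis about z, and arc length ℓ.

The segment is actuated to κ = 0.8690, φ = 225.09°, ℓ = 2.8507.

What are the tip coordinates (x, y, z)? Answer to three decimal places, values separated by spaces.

-1.452 -1.457 0.709

θ = κ·ℓ = 0.8690 × 2.8507 = 2.47726 rad
ρ = (1 − cos θ)/κ = (1 − -0.78733)/0.8690 = 2.05676
z = sin θ / κ = 0.61654/0.8690 = 0.70948
x = ρ cos φ = 2.05676 × cos(225.09°) = -1.45207
y = ρ sin φ = 2.05676 × sin(225.09°) = -1.45663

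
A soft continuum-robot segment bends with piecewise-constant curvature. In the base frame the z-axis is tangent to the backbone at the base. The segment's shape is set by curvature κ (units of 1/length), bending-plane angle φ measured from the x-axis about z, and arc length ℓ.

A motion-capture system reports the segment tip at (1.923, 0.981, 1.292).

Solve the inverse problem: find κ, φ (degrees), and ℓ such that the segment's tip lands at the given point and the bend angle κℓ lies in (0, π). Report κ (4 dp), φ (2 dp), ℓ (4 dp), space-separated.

0.6821 27.03 3.0243

ρ = √(x²+y²) = √(1.923² + 0.981²) = 2.15877
φ = atan2(y, x) mod 360° = atan2(0.981, 1.923) = 27.0280°
|p|² = ρ² + z² = 2.15877² + 1.292² = 6.32955
κ = 2ρ / |p|² = 2×2.15877 / 6.32955 = 0.68212
θ = 2·atan2(ρ, z) = 2·atan2(2.15877, 1.292) = 2.06298 rad
ℓ = θ/κ = 2.06298/0.68212 = 3.02434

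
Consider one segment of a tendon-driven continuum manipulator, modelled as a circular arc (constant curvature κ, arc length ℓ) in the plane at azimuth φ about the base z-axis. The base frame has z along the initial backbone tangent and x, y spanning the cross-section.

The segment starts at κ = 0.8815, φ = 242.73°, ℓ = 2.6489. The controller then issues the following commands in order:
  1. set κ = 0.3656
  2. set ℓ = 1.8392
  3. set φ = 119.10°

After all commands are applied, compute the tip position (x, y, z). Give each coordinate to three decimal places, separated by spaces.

-0.290 0.520 1.704

initial: κ=0.8815, φ=242.73°, ℓ=2.6489
cmd 1: set κ=0.3656 → (κ,φ,ℓ)=(0.3656,242.73°,2.6489) → tip=(-0.5432,-1.0537,2.2538)
cmd 2: set ℓ=1.8392 → (κ,φ,ℓ)=(0.3656,242.73°,1.8392) → tip=(-0.2728,-0.5292,1.7037)
cmd 3: set φ=119.10° → (κ,φ,ℓ)=(0.3656,119.10°,1.8392) → tip=(-0.2896,0.5202,1.7037)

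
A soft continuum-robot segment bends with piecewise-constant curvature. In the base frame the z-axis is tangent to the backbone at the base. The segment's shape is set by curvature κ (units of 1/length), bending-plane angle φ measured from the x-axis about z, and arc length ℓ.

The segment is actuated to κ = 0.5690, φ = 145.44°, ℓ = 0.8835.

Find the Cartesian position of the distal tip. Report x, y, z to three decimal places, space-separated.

θ = κ·ℓ = 0.5690 × 0.8835 = 0.50271 rad
ρ = (1 − cos θ)/κ = (1 − 0.87628)/0.5690 = 0.21744
z = sin θ / κ = 0.48180/0.5690 = 0.84675
x = ρ cos φ = 0.21744 × cos(145.44°) = -0.17906
y = ρ sin φ = 0.21744 × sin(145.44°) = 0.12334

-0.179 0.123 0.847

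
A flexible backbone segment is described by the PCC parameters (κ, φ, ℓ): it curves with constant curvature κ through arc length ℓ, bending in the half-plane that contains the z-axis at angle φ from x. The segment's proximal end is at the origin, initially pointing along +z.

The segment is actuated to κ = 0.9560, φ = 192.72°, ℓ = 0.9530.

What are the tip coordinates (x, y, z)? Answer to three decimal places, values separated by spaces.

θ = κ·ℓ = 0.9560 × 0.9530 = 0.91107 rad
ρ = (1 − cos θ)/κ = (1 − 0.61290)/0.9560 = 0.40491
z = sin θ / κ = 0.79016/0.9560 = 0.82653
x = ρ cos φ = 0.40491 × cos(192.72°) = -0.39498
y = ρ sin φ = 0.40491 × sin(192.72°) = -0.08916

-0.395 -0.089 0.827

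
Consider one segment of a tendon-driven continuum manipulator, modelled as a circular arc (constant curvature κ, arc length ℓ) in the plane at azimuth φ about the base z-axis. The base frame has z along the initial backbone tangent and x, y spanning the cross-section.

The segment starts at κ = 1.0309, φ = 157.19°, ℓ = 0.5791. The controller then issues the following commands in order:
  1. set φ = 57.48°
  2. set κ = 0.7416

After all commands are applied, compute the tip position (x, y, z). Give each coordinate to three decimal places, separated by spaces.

initial: κ=1.0309, φ=157.19°, ℓ=0.5791
cmd 1: set φ=57.48° → (κ,φ,ℓ)=(1.0309,57.48°,0.5791) → tip=(0.0902,0.1415,0.5453)
cmd 2: set κ=0.7416 → (κ,φ,ℓ)=(0.7416,57.48°,0.5791) → tip=(0.0658,0.1033,0.5615)

0.066 0.103 0.561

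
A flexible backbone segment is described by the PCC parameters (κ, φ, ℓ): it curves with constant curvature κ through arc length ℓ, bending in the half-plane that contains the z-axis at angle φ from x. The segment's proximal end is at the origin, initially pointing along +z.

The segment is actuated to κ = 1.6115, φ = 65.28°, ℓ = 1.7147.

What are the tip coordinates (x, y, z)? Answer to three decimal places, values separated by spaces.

θ = κ·ℓ = 1.6115 × 1.7147 = 2.76324 rad
ρ = (1 − cos θ)/κ = (1 − -0.92927)/1.6115 = 1.19719
z = sin θ / κ = 0.36939/1.6115 = 0.22922
x = ρ cos φ = 1.19719 × cos(65.28°) = 0.50065
y = ρ sin φ = 1.19719 × sin(65.28°) = 1.08748

0.501 1.087 0.229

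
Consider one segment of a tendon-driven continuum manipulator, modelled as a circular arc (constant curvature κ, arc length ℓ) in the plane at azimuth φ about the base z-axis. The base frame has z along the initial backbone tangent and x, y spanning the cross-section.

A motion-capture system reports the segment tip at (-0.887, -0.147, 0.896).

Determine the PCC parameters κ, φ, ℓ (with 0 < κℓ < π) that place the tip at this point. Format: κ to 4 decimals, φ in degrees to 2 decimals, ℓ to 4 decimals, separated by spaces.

ρ = √(x²+y²) = √(-0.887² + -0.147²) = 0.89910
φ = atan2(y, x) mod 360° = atan2(-0.147, -0.887) = 189.4099°
|p|² = ρ² + z² = 0.89910² + 0.896² = 1.61119
κ = 2ρ / |p|² = 2×0.89910 / 1.61119 = 1.11606
θ = 2·atan2(ρ, z) = 2·atan2(0.89910, 0.896) = 1.57425 rad
ℓ = θ/κ = 1.57425/1.11606 = 1.41053

1.1161 189.41 1.4105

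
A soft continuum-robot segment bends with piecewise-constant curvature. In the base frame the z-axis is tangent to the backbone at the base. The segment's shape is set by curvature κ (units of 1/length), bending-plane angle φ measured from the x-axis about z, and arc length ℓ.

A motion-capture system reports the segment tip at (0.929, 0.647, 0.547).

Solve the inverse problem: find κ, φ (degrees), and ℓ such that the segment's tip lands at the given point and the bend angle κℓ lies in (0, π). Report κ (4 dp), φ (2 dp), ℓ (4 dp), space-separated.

1.4323 34.86 1.5649

ρ = √(x²+y²) = √(0.929² + 0.647²) = 1.13210
φ = atan2(y, x) mod 360° = atan2(0.647, 0.929) = 34.8552°
|p|² = ρ² + z² = 1.13210² + 0.547² = 1.58086
κ = 2ρ / |p|² = 2×1.13210 / 1.58086 = 1.43226
θ = 2·atan2(ρ, z) = 2·atan2(1.13210, 0.547) = 2.24140 rad
ℓ = θ/κ = 2.24140/1.43226 = 1.56494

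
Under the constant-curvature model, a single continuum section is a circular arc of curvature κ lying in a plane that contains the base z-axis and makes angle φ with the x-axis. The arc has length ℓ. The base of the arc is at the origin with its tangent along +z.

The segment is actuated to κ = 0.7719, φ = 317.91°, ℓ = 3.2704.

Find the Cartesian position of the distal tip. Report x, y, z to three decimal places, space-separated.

1.745 -1.577 0.750

θ = κ·ℓ = 0.7719 × 3.2704 = 2.52442 rad
ρ = (1 − cos θ)/κ = (1 − -0.81552)/0.7719 = 2.35201
z = sin θ / κ = 0.57873/0.7719 = 0.74975
x = ρ cos φ = 2.35201 × cos(317.91°) = 1.74541
y = ρ sin φ = 2.35201 × sin(317.91°) = -1.57655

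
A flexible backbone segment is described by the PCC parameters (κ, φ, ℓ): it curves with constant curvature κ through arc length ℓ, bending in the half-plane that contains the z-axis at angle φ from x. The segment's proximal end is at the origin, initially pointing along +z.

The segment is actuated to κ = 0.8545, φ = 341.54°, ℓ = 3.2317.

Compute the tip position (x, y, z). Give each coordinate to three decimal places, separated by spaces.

θ = κ·ℓ = 0.8545 × 3.2317 = 2.76149 rad
ρ = (1 − cos θ)/κ = (1 − -0.92863)/0.8545 = 2.25702
z = sin θ / κ = 0.37102/0.8545 = 0.43419
x = ρ cos φ = 2.25702 × cos(341.54°) = 2.14089
y = ρ sin φ = 2.25702 × sin(341.54°) = -0.71467

2.141 -0.715 0.434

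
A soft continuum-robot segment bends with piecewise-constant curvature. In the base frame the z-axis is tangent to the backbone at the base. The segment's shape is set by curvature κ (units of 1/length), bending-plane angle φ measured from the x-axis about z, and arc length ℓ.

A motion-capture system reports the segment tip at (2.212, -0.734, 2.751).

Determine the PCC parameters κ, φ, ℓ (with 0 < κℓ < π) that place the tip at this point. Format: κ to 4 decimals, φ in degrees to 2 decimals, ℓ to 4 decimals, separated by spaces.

ρ = √(x²+y²) = √(2.212² + -0.734²) = 2.33060
φ = atan2(y, x) mod 360° = atan2(-0.734, 2.212) = 341.6428°
|p|² = ρ² + z² = 2.33060² + 2.751² = 12.99970
κ = 2ρ / |p|² = 2×2.33060 / 12.99970 = 0.35856
θ = 2·atan2(ρ, z) = 2·atan2(2.33060, 2.751) = 1.40571 rad
ℓ = θ/κ = 1.40571/0.35856 = 3.92042

0.3586 341.64 3.9204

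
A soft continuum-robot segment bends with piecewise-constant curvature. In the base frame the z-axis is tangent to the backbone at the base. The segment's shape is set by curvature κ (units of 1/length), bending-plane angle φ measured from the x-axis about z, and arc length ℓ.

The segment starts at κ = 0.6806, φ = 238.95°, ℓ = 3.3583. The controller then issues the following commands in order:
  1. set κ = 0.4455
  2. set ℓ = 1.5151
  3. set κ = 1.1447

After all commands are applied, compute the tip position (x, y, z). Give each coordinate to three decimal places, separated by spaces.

-0.524 -0.870 0.862

initial: κ=0.6806, φ=238.95°, ℓ=3.3583
cmd 1: set κ=0.4455 → (κ,φ,ℓ)=(0.4455,238.95°,3.3583) → tip=(-1.0714,-1.7796,2.2384)
cmd 2: set ℓ=1.5151 → (κ,φ,ℓ)=(0.4455,238.95°,1.5151) → tip=(-0.2539,-0.4217,1.4026)
cmd 3: set κ=1.1447 → (κ,φ,ℓ)=(1.1447,238.95°,1.5151) → tip=(-0.5239,-0.8703,0.8619)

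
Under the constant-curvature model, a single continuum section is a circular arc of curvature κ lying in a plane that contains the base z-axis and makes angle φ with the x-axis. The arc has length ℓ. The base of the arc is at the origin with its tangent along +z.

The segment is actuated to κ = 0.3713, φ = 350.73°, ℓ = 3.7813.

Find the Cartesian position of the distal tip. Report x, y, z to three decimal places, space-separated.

θ = κ·ℓ = 0.3713 × 3.7813 = 1.40400 rad
ρ = (1 − cos θ)/κ = (1 − 0.16603)/0.3713 = 2.24609
z = sin θ / κ = 0.98612/0.3713 = 2.65586
x = ρ cos φ = 2.24609 × cos(350.73°) = 2.21676
y = ρ sin φ = 2.24609 × sin(350.73°) = -0.36182

2.217 -0.362 2.656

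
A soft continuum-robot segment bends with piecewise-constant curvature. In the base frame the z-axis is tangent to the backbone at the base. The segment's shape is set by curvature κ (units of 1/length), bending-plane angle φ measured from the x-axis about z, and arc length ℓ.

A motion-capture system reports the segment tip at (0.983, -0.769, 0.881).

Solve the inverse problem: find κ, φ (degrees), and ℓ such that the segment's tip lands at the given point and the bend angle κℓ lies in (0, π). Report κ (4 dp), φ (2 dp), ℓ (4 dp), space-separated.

1.0695 321.96 1.7879

ρ = √(x²+y²) = √(0.983² + -0.769²) = 1.24806
φ = atan2(y, x) mod 360° = atan2(-0.769, 0.983) = 321.9640°
|p|² = ρ² + z² = 1.24806² + 0.881² = 2.33381
κ = 2ρ / |p|² = 2×1.24806 / 2.33381 = 1.06955
θ = 2·atan2(ρ, z) = 2·atan2(1.24806, 0.881) = 1.91225 rad
ℓ = θ/κ = 1.91225/1.06955 = 1.78791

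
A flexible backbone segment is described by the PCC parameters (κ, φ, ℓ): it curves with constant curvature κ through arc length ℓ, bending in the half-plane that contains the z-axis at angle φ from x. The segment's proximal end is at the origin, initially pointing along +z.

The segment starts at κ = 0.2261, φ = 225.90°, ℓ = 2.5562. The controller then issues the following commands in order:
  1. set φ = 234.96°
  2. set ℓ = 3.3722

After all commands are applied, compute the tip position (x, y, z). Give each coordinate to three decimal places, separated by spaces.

-0.703 -1.003 3.055

initial: κ=0.2261, φ=225.90°, ℓ=2.5562
cmd 1: set φ=234.96° → (κ,φ,ℓ)=(0.2261,234.96°,2.5562) → tip=(-0.4124,-0.5882,2.4162)
cmd 2: set ℓ=3.3722 → (κ,φ,ℓ)=(0.2261,234.96°,3.3722) → tip=(-0.7030,-1.0026,3.0548)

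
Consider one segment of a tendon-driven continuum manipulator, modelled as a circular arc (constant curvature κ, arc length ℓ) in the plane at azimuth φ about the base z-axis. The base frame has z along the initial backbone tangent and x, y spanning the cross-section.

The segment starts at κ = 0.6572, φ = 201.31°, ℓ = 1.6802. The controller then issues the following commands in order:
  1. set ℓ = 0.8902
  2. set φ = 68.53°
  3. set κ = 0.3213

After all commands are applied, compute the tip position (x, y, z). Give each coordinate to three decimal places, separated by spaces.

0.046 0.118 0.878

initial: κ=0.6572, φ=201.31°, ℓ=1.6802
cmd 1: set ℓ=0.8902 → (κ,φ,ℓ)=(0.6572,201.31°,0.8902) → tip=(-0.2358,-0.0920,0.8403)
cmd 2: set φ=68.53° → (κ,φ,ℓ)=(0.6572,68.53°,0.8902) → tip=(0.0926,0.2355,0.8403)
cmd 3: set κ=0.3213 → (κ,φ,ℓ)=(0.3213,68.53°,0.8902) → tip=(0.0463,0.1177,0.8781)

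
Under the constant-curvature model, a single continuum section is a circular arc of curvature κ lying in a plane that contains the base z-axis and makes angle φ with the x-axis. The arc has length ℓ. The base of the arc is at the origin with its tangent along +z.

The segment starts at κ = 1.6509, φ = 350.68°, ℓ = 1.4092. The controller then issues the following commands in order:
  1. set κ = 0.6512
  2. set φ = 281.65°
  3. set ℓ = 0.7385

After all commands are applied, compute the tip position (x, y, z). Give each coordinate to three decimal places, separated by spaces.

initial: κ=1.6509, φ=350.68°, ℓ=1.4092
cmd 1: set κ=0.6512 → (κ,φ,ℓ)=(0.6512,350.68°,1.4092) → tip=(0.5945,-0.0976,1.2196)
cmd 2: set φ=281.65° → (κ,φ,ℓ)=(0.6512,281.65°,1.4092) → tip=(0.1217,-0.5901,1.2196)
cmd 3: set ℓ=0.7385 → (κ,φ,ℓ)=(0.6512,281.65°,0.7385) → tip=(0.0352,-0.1706,0.7104)

0.035 -0.171 0.710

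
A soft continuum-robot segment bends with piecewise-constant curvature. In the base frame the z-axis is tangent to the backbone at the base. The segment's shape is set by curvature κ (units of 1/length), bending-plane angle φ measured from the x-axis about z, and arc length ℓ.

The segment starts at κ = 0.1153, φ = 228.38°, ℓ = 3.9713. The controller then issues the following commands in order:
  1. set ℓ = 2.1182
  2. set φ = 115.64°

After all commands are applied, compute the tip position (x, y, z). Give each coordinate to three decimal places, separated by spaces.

-0.111 0.232 2.097

initial: κ=0.1153, φ=228.38°, ℓ=3.9713
cmd 1: set ℓ=2.1182 → (κ,φ,ℓ)=(0.1153,228.38°,2.1182) → tip=(-0.1709,-0.1924,2.0972)
cmd 2: set φ=115.64° → (κ,φ,ℓ)=(0.1153,115.64°,2.1182) → tip=(-0.1114,0.2320,2.0972)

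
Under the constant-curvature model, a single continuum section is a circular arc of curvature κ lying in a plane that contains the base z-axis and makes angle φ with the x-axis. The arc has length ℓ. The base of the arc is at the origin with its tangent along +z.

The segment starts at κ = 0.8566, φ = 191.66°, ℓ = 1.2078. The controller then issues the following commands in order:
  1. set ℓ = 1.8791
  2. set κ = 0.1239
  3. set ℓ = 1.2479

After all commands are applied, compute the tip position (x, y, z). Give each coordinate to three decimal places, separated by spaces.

initial: κ=0.8566, φ=191.66°, ℓ=1.2078
cmd 1: set ℓ=1.8791 → (κ,φ,ℓ)=(0.8566,191.66°,1.8791) → tip=(-1.1877,-0.2451,1.1665)
cmd 2: set κ=0.1239 → (κ,φ,ℓ)=(0.1239,191.66°,1.8791) → tip=(-0.2133,-0.0440,1.8622)
cmd 3: set ℓ=1.2479 → (κ,φ,ℓ)=(0.1239,191.66°,1.2479) → tip=(-0.0943,-0.0195,1.2429)

-0.094 -0.019 1.243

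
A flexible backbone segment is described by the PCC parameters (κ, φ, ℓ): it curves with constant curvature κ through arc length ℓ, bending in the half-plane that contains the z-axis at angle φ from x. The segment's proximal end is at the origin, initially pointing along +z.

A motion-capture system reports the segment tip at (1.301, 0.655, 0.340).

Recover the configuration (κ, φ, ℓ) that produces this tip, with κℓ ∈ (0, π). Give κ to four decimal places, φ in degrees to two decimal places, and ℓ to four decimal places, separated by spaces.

1.3021 26.72 2.0604

ρ = √(x²+y²) = √(1.301² + 0.655²) = 1.45658
φ = atan2(y, x) mod 360° = atan2(0.655, 1.301) = 26.7234°
|p|² = ρ² + z² = 1.45658² + 0.340² = 2.23723
κ = 2ρ / |p|² = 2×1.45658 / 2.23723 = 1.30213
θ = 2·atan2(ρ, z) = 2·atan2(1.45658, 0.340) = 2.68296 rad
ℓ = θ/κ = 2.68296/1.30213 = 2.06044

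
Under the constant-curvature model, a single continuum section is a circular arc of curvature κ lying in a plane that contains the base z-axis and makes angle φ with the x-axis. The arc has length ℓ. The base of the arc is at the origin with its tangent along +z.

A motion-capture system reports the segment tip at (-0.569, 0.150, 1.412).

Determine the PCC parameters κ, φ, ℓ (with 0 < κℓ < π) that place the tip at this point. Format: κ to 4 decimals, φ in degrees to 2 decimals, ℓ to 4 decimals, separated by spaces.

0.5029 165.23 1.5702

ρ = √(x²+y²) = √(-0.569² + 0.150²) = 0.58844
φ = atan2(y, x) mod 360° = atan2(0.150, -0.569) = 165.2317°
|p|² = ρ² + z² = 0.58844² + 1.412² = 2.34000
κ = 2ρ / |p|² = 2×0.58844 / 2.34000 = 0.50294
θ = 2·atan2(ρ, z) = 2·atan2(0.58844, 1.412) = 0.78971 rad
ℓ = θ/κ = 0.78971/0.50294 = 1.57019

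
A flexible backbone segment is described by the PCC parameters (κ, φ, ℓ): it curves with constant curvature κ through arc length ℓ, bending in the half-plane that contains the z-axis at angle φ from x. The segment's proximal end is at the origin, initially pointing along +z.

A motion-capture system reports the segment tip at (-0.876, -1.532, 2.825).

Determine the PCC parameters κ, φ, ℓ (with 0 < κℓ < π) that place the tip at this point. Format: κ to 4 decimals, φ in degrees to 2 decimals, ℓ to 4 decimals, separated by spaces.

0.3181 240.24 3.5105

ρ = √(x²+y²) = √(-0.876² + -1.532²) = 1.76477
φ = atan2(y, x) mod 360° = atan2(-1.532, -0.876) = 240.2390°
|p|² = ρ² + z² = 1.76477² + 2.825² = 11.09503
κ = 2ρ / |p|² = 2×1.76477 / 11.09503 = 0.31812
θ = 2·atan2(ρ, z) = 2·atan2(1.76477, 2.825) = 1.11676 rad
ℓ = θ/κ = 1.11676/0.31812 = 3.51052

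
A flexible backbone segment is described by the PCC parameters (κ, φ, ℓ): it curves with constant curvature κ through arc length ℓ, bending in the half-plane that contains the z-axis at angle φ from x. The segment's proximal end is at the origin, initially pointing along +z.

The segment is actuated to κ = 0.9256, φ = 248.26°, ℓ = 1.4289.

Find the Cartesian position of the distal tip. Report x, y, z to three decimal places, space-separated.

-0.302 -0.757 1.047

θ = κ·ℓ = 0.9256 × 1.4289 = 1.32259 rad
ρ = (1 − cos θ)/κ = (1 − 0.24567)/0.9256 = 0.81497
z = sin θ / κ = 0.96935/0.9256 = 1.04727
x = ρ cos φ = 0.81497 × cos(248.26°) = -0.30186
y = ρ sin φ = 0.81497 × sin(248.26°) = -0.75700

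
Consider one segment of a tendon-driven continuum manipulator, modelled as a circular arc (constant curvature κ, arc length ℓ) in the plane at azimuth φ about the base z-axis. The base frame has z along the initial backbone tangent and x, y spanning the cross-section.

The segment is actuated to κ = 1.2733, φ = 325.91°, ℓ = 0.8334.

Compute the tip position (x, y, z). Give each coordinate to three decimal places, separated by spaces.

θ = κ·ℓ = 1.2733 × 0.8334 = 1.06117 rad
ρ = (1 − cos θ)/κ = (1 − 0.48785)/1.2733 = 0.40222
z = sin θ / κ = 0.87293/1.2733 = 0.68556
x = ρ cos φ = 0.40222 × cos(325.91°) = 0.33310
y = ρ sin φ = 0.40222 × sin(325.91°) = -0.22544

0.333 -0.225 0.686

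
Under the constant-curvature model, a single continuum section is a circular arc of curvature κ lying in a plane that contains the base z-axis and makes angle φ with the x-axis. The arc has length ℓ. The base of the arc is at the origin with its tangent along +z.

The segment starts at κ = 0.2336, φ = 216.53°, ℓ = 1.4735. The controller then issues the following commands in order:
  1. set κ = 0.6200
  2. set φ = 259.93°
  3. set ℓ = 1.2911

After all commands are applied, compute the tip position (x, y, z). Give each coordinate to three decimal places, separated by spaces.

-0.086 -0.482 1.158

initial: κ=0.2336, φ=216.53°, ℓ=1.4735
cmd 1: set κ=0.6200 → (κ,φ,ℓ)=(0.6200,216.53°,1.4735) → tip=(-0.5043,-0.3735,1.2769)
cmd 2: set φ=259.93° → (κ,φ,ℓ)=(0.6200,259.93°,1.4735) → tip=(-0.1097,-0.6179,1.2769)
cmd 3: set ℓ=1.2911 → (κ,φ,ℓ)=(0.6200,259.93°,1.2911) → tip=(-0.0856,-0.4822,1.1576)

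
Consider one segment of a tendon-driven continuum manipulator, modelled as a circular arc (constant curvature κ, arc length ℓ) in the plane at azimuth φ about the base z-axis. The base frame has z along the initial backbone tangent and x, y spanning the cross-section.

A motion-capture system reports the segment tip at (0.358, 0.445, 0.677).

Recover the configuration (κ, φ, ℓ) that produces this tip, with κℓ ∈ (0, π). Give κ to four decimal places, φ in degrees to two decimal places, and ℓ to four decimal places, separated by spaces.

ρ = √(x²+y²) = √(0.358² + 0.445²) = 0.57113
φ = atan2(y, x) mod 360° = atan2(0.445, 0.358) = 51.1835°
|p|² = ρ² + z² = 0.57113² + 0.677² = 0.78452
κ = 2ρ / |p|² = 2×0.57113 / 0.78452 = 1.45600
θ = 2·atan2(ρ, z) = 2·atan2(0.57113, 0.677) = 1.40155 rad
ℓ = θ/κ = 1.40155/1.45600 = 0.96261

1.4560 51.18 0.9626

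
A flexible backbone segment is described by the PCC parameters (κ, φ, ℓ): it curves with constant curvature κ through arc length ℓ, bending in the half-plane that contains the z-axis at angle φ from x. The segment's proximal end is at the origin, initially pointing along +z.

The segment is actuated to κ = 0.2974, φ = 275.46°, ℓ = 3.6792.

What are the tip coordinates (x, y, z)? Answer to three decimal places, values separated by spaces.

0.173 -1.812 2.988

θ = κ·ℓ = 0.2974 × 3.6792 = 1.09419 rad
ρ = (1 − cos θ)/κ = (1 − 0.45876)/0.2974 = 1.81990
z = sin θ / κ = 0.88856/0.2974 = 2.98776
x = ρ cos φ = 1.81990 × cos(275.46°) = 0.17316
y = ρ sin φ = 1.81990 × sin(275.46°) = -1.81164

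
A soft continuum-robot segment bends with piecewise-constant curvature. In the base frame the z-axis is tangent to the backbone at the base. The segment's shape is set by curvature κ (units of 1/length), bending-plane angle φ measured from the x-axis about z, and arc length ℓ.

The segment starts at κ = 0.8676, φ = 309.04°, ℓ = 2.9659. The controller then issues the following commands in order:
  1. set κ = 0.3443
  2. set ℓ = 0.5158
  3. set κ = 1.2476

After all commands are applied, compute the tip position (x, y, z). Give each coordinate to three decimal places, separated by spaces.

0.101 -0.125 0.481

initial: κ=0.8676, φ=309.04°, ℓ=2.9659
cmd 1: set κ=0.3443 → (κ,φ,ℓ)=(0.3443,309.04°,2.9659) → tip=(0.8738,-1.0775,2.4767)
cmd 2: set ℓ=0.5158 → (κ,φ,ℓ)=(0.3443,309.04°,0.5158) → tip=(0.0288,-0.0355,0.5131)
cmd 3: set κ=1.2476 → (κ,φ,ℓ)=(1.2476,309.04°,0.5158) → tip=(0.1010,-0.1245,0.4809)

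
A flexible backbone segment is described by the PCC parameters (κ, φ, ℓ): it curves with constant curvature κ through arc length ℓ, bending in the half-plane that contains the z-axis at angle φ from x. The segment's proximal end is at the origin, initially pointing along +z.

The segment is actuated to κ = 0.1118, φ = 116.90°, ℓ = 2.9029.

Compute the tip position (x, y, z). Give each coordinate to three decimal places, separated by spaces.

-0.211 0.416 2.852

θ = κ·ℓ = 0.1118 × 2.9029 = 0.32454 rad
ρ = (1 − cos θ)/κ = (1 − 0.94780)/0.1118 = 0.46694
z = sin θ / κ = 0.31888/0.1118 = 2.85221
x = ρ cos φ = 0.46694 × cos(116.90°) = -0.21126
y = ρ sin φ = 0.46694 × sin(116.90°) = 0.41642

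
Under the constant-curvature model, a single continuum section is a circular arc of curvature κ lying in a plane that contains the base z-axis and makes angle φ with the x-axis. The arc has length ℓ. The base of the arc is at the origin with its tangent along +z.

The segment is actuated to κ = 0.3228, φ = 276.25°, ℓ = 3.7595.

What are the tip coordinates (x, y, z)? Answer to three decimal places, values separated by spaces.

θ = κ·ℓ = 0.3228 × 3.7595 = 1.21357 rad
ρ = (1 − cos θ)/κ = (1 − 0.34968)/0.3228 = 2.01462
z = sin θ / κ = 0.93687/0.3228 = 2.90232
x = ρ cos φ = 2.01462 × cos(276.25°) = 0.21933
y = ρ sin φ = 2.01462 × sin(276.25°) = -2.00265

0.219 -2.003 2.902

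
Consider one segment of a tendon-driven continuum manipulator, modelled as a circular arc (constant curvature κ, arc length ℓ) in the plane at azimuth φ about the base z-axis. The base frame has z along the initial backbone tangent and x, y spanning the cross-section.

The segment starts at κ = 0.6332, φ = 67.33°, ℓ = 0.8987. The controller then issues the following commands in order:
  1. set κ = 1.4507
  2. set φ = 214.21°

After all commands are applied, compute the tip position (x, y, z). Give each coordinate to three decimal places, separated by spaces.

initial: κ=0.6332, φ=67.33°, ℓ=0.8987
cmd 1: set κ=1.4507 → (κ,φ,ℓ)=(1.4507,67.33°,0.8987) → tip=(0.1956,0.4682,0.6649)
cmd 2: set φ=214.21° → (κ,φ,ℓ)=(1.4507,214.21°,0.8987) → tip=(-0.4196,-0.2853,0.6649)

-0.420 -0.285 0.665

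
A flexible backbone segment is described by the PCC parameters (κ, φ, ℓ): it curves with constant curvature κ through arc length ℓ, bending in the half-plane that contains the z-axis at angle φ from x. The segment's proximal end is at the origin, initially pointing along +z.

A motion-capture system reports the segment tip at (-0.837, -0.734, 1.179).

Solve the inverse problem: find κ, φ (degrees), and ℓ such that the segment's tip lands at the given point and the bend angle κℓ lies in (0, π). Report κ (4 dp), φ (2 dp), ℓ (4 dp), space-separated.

0.8468 221.25 1.7873

ρ = √(x²+y²) = √(-0.837² + -0.734²) = 1.11325
φ = atan2(y, x) mod 360° = atan2(-0.734, -0.837) = 221.2489°
|p|² = ρ² + z² = 1.11325² + 1.179² = 2.62937
κ = 2ρ / |p|² = 2×1.11325 / 2.62937 = 0.84678
θ = 2·atan2(ρ, z) = 2·atan2(1.11325, 1.179) = 1.51344 rad
ℓ = θ/κ = 1.51344/0.84678 = 1.78729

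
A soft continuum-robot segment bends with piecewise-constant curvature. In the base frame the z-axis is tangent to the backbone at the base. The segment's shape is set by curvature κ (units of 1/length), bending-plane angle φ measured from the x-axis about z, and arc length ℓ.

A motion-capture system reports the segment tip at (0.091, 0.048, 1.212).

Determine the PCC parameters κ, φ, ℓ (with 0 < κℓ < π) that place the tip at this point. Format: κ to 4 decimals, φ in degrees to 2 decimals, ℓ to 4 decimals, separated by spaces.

ρ = √(x²+y²) = √(0.091² + 0.048²) = 0.10288
φ = atan2(y, x) mod 360° = atan2(0.048, 0.091) = 27.8104°
|p|² = ρ² + z² = 0.10288² + 1.212² = 1.47953
κ = 2ρ / |p|² = 2×0.10288 / 1.47953 = 0.13908
θ = 2·atan2(ρ, z) = 2·atan2(0.10288, 1.212) = 0.16937 rad
ℓ = θ/κ = 0.16937/0.13908 = 1.21781

0.1391 27.81 1.2178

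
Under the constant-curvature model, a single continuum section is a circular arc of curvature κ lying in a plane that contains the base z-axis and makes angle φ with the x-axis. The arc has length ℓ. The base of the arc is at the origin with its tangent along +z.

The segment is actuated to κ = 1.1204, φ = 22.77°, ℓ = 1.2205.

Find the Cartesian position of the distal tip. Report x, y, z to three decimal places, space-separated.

0.657 0.276 0.874

θ = κ·ℓ = 1.1204 × 1.2205 = 1.36745 rad
ρ = (1 − cos θ)/κ = (1 − 0.20195)/1.1204 = 0.71229
z = sin θ / κ = 0.97940/1.1204 = 0.87415
x = ρ cos φ = 0.71229 × cos(22.77°) = 0.65678
y = ρ sin φ = 0.71229 × sin(22.77°) = 0.27568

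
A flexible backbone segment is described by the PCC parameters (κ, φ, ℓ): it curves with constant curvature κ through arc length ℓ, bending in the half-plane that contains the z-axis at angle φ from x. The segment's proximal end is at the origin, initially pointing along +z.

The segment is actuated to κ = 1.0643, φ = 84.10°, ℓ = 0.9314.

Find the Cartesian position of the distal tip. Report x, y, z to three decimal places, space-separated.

θ = κ·ℓ = 1.0643 × 0.9314 = 0.99129 rad
ρ = (1 − cos θ)/κ = (1 − 0.54761)/1.0643 = 0.42506
z = sin θ / κ = 0.83673/1.0643 = 0.78618
x = ρ cos φ = 0.42506 × cos(84.10°) = 0.04369
y = ρ sin φ = 0.42506 × sin(84.10°) = 0.42281

0.044 0.423 0.786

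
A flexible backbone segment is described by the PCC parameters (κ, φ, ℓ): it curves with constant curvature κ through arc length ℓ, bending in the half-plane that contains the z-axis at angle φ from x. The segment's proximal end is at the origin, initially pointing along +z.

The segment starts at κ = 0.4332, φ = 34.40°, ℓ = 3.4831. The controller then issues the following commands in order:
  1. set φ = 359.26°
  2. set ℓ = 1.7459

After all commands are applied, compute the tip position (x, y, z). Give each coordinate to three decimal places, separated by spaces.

0.629 -0.008 1.584

initial: κ=0.4332, φ=34.40°, ℓ=3.4831
cmd 1: set φ=359.26° → (κ,φ,ℓ)=(0.4332,359.26°,3.4831) → tip=(2.1654,-0.0280,2.3040)
cmd 2: set ℓ=1.7459 → (κ,φ,ℓ)=(0.4332,359.26°,1.7459) → tip=(0.6293,-0.0081,1.5841)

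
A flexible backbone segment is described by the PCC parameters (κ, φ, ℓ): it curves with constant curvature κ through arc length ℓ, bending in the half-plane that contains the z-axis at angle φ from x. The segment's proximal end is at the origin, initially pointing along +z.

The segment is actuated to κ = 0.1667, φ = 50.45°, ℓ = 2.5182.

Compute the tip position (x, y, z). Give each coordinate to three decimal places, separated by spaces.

0.332 0.402 2.445

θ = κ·ℓ = 0.1667 × 2.5182 = 0.41978 rad
ρ = (1 − cos θ)/κ = (1 − 0.91318)/0.1667 = 0.52083
z = sin θ / κ = 0.40756/0.1667 = 2.44489
x = ρ cos φ = 0.52083 × cos(50.45°) = 0.33164
y = ρ sin φ = 0.52083 × sin(50.45°) = 0.40160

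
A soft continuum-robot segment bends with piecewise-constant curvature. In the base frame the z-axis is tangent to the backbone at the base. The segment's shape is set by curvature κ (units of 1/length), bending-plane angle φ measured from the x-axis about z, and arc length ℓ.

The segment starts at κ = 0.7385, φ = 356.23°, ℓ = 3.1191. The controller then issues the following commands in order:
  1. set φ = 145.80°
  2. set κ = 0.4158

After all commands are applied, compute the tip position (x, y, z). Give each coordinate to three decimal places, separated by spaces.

initial: κ=0.7385, φ=356.23°, ℓ=3.1191
cmd 1: set φ=145.80° → (κ,φ,ℓ)=(0.7385,145.80°,3.1191) → tip=(-1.8690,1.2702,1.0066)
cmd 2: set κ=0.4158 → (κ,φ,ℓ)=(0.4158,145.80°,3.1191) → tip=(-1.4511,0.9862,2.3154)

-1.451 0.986 2.315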